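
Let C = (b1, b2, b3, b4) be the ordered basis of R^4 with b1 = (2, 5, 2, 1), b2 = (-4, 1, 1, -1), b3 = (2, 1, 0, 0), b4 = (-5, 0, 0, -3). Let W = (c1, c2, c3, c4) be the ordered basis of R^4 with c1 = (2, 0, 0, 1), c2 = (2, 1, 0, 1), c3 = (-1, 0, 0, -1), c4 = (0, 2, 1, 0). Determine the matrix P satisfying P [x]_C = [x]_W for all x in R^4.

[[0, -2, 1, -2], [1, -1, 1, 0], [0, -2, 2, 1], [2, 1, 0, 0]]

Column j of P is [bj]_W, since P maps C-coordinates to W-coordinates.
Expressing b1 in W: b1 = 0·c1 + c2 + 0·c3 + 2c4, so column 1 of P is (0, 1, 0, 2).
Doing the same for each bj gives P = [[0, -2, 1, -2], [1, -1, 1, 0], [0, -2, 2, 1], [2, 1, 0, 0]].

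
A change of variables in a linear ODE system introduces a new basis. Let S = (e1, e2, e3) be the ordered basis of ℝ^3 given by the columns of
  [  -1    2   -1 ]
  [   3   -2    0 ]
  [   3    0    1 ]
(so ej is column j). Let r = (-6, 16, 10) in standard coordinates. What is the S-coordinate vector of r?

[r]_S is the unique c with M c = r, where M has columns e1, ..., e3.
Gaussian elimination on [M | r] yields c = (4, -2, -2).
Check: 4e1 - 2e2 - 2e3 = (-6, 16, 10).

(4, -2, -2)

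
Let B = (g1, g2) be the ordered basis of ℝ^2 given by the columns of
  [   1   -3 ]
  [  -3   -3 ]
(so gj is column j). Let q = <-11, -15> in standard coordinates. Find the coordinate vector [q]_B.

Write q = c_1 g1 + c_2 g2 and solve for the c_i.
System: c_1 - 3c_2 = -11, -3c_1 - 3c_2 = -15; solving gives c_1 = 1, c_2 = 4.
Check: g1 + 4g2 = <-11, -15>.

<1, 4>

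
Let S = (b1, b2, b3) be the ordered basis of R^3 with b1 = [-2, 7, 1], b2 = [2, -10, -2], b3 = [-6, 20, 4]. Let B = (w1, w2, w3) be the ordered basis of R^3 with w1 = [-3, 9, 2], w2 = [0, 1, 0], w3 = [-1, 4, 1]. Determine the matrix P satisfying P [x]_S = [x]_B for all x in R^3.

[[1, 0, 2], [2, -2, 2], [-1, -2, 0]]

Let M have columns bj and N have columns wj. Then for every x, N [x]_B = x = M [x]_S, so P = N^(-1) M.
Since det N = -1, N^(-1) has integer entries; multiplying gives P = [[1, 0, 2], [2, -2, 2], [-1, -2, 0]].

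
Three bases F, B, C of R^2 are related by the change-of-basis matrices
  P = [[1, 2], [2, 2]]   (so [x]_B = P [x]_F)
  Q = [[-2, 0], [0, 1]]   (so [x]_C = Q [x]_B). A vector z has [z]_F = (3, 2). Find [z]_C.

Apply P to get B-coordinates (7, 10), then Q to get C-coordinates.
The result is [z]_C = (-14, 10).

(-14, 10)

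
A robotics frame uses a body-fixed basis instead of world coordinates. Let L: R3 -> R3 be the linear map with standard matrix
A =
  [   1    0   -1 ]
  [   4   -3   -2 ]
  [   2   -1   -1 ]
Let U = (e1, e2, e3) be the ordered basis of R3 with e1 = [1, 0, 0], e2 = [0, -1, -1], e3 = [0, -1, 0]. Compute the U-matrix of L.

With P the matrix whose columns are e1, ..., e3, [L]_U = P^(-1) A P.
Column by column: L(e1) = A e1 = [1, 4, 2]; its U-coordinates [1, -2, -2] give column 1.
Continuing for each basis vector yields [L]_U = [[1, 1, 0], [-2, -2, -1], [-2, -3, -2]].

[[1, 1, 0], [-2, -2, -1], [-2, -3, -2]]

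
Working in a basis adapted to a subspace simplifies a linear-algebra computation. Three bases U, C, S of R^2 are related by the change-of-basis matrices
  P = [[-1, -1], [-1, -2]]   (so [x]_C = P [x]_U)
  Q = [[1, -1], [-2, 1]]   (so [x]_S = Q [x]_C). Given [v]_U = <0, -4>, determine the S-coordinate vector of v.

First [v]_C = P [v]_U = <4, 8>.
Then [v]_S = Q [v]_C = <-4, 0>.

<-4, 0>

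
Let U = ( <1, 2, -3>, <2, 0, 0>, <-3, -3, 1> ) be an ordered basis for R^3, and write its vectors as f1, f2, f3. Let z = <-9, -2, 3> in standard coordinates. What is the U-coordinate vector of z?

<-1, -4, 0>

Write z = c_1 f1 + ... + c_3 f3 and solve for the c_i.
Gaussian elimination on [M | z] yields c = (-1, -4, 0).
Check: -f1 - 4f2 + 0·f3 = <-9, -2, 3>.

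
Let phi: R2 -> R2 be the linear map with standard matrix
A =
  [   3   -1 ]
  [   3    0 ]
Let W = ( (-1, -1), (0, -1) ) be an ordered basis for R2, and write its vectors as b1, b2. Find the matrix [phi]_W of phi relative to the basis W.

[[2, -1], [1, 1]]

With P the matrix whose columns are b1, b2, [phi]_W = P^(-1) A P.
Column by column: phi(b1) = A b1 = (-2, -3); its W-coordinates (2, 1) give column 1.
Continuing for each basis vector yields [phi]_W = [[2, -1], [1, 1]].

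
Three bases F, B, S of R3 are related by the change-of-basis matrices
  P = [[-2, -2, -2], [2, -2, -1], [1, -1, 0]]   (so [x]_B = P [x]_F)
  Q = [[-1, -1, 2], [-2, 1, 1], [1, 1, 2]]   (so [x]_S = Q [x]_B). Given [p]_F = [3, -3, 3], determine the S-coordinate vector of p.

[9, 27, 15]

First [p]_B = P [p]_F = [-6, 9, 6].
Then [p]_S = Q [p]_B = [9, 27, 15].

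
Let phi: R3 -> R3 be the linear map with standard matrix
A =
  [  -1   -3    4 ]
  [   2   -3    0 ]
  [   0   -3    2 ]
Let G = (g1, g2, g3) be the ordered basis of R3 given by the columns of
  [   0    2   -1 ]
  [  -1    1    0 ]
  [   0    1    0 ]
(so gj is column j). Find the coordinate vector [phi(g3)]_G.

[2, 0, -1]

Column 3 of [phi]_G is the G-coordinate vector of phi(g3).
In standard coordinates phi(g3) = A g3 = [1, -2, 0].
Converting to G: [1, -2, 0] = 2g1 + 0·g2 - g3, so the coordinate vector is [2, 0, -1].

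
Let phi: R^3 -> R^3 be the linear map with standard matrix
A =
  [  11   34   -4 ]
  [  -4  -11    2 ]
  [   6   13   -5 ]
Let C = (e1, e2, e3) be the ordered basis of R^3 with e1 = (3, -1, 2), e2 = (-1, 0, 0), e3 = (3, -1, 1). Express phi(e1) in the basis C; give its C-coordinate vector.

(-2, 0, -1)

Column 1 of [phi]_C is the C-coordinate vector of phi(e1).
In standard coordinates phi(e1) = A e1 = (-9, 3, -5).
Converting to C: (-9, 3, -5) = -2e1 + 0·e2 - e3, so the coordinate vector is (-2, 0, -1).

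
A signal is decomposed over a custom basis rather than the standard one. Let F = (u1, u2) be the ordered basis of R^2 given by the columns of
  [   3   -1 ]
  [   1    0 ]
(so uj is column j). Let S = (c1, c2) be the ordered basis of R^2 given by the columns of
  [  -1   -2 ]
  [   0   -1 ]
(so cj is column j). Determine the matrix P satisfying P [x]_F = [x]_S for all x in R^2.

[[-1, 1], [-1, 0]]

Take x = uj: its F-coordinates are the j-th standard unit vector, so P e_j — column j of P — equals [uj]_S.
u1 = -c1 - c2, giving column 1 = [-1, -1]; repeating for each j gives P = [[-1, 1], [-1, 0]].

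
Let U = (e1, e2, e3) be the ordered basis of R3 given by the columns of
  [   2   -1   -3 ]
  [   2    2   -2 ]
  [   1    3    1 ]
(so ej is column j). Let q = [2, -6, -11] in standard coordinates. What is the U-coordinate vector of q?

[q]_U is the unique c with M c = q, where M has columns e1, ..., e3.
Row-reducing the augmented matrix [M | q] gives c = (-3, -2, -2).
Check: -3e1 - 2e2 - 2e3 = [2, -6, -11].

[-3, -2, -2]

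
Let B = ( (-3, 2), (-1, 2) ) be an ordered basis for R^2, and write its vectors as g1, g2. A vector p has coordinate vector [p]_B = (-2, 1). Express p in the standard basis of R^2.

(5, -2)

The coordinates say p = -2g1 + g2; adding the scaled basis vectors gives (5, -2).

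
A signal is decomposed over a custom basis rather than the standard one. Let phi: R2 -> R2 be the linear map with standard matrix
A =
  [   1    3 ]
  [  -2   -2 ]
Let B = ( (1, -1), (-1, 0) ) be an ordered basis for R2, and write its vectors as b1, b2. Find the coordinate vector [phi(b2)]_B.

Column 2 of [phi]_B is the B-coordinate vector of phi(b2).
In standard coordinates phi(b2) = A b2 = (-1, 2).
Converting to B: (-1, 2) = -2b1 - b2, so the coordinate vector is (-2, -1).

(-2, -1)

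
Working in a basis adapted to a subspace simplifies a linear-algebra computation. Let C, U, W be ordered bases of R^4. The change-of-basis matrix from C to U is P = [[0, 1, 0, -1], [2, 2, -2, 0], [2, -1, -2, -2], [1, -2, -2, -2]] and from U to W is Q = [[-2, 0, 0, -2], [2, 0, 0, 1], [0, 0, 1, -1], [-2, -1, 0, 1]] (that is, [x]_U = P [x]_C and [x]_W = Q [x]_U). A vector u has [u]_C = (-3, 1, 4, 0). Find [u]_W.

(24, -11, -2, -3)

Apply P to get U-coordinates (1, -12, -15, -13), then Q to get W-coordinates.
The result is [u]_W = (24, -11, -2, -3).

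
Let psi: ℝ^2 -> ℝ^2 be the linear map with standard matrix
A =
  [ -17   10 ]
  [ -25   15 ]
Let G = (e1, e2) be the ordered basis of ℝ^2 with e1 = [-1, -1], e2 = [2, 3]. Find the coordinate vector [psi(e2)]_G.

Compute psi(e2) = A e2 = [-4, -5] in standard coordinates.
Then write this in G-coordinates: solve for y in y_1 e1 + y_2 e2 = [-4, -5].
This gives y = [2, -1], which is column 2 of [psi]_G.

[2, -1]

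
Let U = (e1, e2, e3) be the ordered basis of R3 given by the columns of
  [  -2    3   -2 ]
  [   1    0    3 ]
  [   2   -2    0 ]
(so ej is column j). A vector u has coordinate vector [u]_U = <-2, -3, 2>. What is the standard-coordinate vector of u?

u = M [u]_U, where M has columns e1, ..., e3.
Carrying out the matrix-vector product, u = <-9, 4, 2>.

<-9, 4, 2>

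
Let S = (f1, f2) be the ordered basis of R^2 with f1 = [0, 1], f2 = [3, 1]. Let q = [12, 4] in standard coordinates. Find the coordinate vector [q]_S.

[0, 4]

Write q = c_1 f1 + c_2 f2 and solve for the c_i.
System: 0c_1 + 3c_2 = 12, c_1 + c_2 = 4; solving gives c_1 = 0, c_2 = 4.
Check: 0·f1 + 4f2 = [12, 4].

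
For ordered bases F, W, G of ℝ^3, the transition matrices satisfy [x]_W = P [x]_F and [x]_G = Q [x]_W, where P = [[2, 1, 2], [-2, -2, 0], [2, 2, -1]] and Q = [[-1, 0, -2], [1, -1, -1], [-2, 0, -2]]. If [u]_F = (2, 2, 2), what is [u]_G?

First [u]_W = P [u]_F = (10, -8, 6).
Then [u]_G = Q [u]_W = (-22, 12, -32).

(-22, 12, -32)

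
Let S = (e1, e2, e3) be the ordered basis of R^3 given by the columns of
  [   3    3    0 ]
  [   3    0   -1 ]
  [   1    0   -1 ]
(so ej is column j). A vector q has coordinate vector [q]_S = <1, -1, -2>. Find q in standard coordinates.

<0, 5, 3>

By definition q = e1 - e2 - 2e3.
Summing componentwise gives <0, 5, 3>.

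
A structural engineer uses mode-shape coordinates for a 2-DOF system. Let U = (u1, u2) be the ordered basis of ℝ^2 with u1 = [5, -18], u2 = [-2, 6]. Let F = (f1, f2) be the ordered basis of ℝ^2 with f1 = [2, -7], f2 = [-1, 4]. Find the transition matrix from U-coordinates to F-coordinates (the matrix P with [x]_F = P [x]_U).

Column j of P is [uj]_F, since P maps U-coordinates to F-coordinates.
Expressing u1 in F: u1 = 2f1 - f2, so column 1 of P is [2, -1].
Doing the same for each uj gives P = [[2, -2], [-1, -2]].

[[2, -2], [-1, -2]]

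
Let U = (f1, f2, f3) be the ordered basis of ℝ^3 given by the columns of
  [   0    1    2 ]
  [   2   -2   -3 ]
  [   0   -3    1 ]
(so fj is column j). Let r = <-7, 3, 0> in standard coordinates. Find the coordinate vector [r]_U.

<-4, -1, -3>

We seek scalars with c_1 f1 + ... + c_3 f3 = r; equivalently solve M c = r where the columns of M are f1, ..., f3.
Gaussian elimination on [M | r] yields c = (-4, -1, -3).
Check: -4f1 - f2 - 3f3 = <-7, 3, 0>.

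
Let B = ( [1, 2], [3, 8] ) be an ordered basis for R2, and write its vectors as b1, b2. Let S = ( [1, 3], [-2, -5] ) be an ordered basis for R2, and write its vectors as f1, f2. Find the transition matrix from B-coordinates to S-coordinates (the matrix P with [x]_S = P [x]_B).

Column j of P is [bj]_S, since P maps B-coordinates to S-coordinates.
Expressing b1 in S: b1 = -f1 - f2, so column 1 of P is [-1, -1].
Doing the same for each bj gives P = [[-1, 1], [-1, -1]].

[[-1, 1], [-1, -1]]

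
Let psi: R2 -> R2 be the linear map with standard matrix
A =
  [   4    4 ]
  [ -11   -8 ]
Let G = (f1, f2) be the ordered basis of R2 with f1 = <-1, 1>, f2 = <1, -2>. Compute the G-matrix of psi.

With P the matrix whose columns are f1, f2, [psi]_G = P^(-1) A P.
Column by column: psi(f1) = A f1 = <0, 3>; its G-coordinates <-3, -3> give column 1.
Continuing for each basis vector yields [psi]_G = [[-3, 3], [-3, -1]].

[[-3, 3], [-3, -1]]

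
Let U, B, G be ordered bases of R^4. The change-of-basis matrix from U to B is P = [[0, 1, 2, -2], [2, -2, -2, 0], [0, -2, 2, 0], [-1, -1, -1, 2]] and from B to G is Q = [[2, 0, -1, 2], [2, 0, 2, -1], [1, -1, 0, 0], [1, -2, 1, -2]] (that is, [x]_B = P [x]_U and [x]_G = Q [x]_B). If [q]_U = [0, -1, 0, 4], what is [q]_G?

First [q]_B = P [q]_U = [-9, 2, 2, 9].
Then [q]_G = Q [q]_B = [-2, -23, -11, -29].

[-2, -23, -11, -29]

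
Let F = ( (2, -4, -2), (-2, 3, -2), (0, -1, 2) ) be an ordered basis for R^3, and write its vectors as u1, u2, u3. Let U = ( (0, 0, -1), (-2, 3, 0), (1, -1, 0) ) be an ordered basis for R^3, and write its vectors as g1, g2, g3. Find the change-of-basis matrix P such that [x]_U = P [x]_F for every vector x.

[[2, 2, -2], [-2, 1, -1], [-2, 0, -2]]

Column j of P is [uj]_U, since P maps F-coordinates to U-coordinates.
Expressing u1 in U: u1 = 2g1 - 2g2 - 2g3, so column 1 of P is (2, -2, -2).
Doing the same for each uj gives P = [[2, 2, -2], [-2, 1, -1], [-2, 0, -2]].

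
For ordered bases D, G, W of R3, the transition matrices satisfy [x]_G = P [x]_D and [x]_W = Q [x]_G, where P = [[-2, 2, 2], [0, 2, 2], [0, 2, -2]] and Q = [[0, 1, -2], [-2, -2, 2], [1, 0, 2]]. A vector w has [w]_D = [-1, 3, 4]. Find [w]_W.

[18, -64, 12]

Composing the changes, [w]_W = Q P [w]_D.
Q P = [[0, -2, 6], [4, -4, -12], [-2, 6, -2]]; applying this to [-1, 3, 4] gives [18, -64, 12].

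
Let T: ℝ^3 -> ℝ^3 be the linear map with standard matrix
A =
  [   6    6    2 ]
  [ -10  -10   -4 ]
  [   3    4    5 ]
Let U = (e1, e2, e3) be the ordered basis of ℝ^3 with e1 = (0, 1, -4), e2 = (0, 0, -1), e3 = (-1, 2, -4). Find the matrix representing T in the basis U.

[[2, 0, 2], [0, -3, -1], [2, 2, 2]]

Let P have columns e1, ..., e3. Then [T]_U = P^(-1) A P.
Here det P = 1, so P^(-1) is integer; computing A P first and then P^(-1)(A P) gives [[2, 0, 2], [0, -3, -1], [2, 2, 2]].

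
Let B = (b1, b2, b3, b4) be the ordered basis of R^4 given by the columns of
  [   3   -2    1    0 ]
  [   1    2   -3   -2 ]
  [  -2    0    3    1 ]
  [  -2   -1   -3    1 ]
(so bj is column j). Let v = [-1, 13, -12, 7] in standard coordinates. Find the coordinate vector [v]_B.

[v]_B is the unique c with M c = v, where M has columns b1, ..., b4.
Row-reducing the augmented matrix [M | v] gives c = (0, -1, -3, -3).
Check: 0·b1 - b2 - 3b3 - 3b4 = [-1, 13, -12, 7].

[0, -1, -3, -3]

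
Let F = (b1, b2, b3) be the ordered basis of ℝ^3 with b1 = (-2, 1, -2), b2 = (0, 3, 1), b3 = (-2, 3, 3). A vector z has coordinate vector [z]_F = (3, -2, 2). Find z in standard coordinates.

By definition z = 3b1 - 2b2 + 2b3.
Summing componentwise gives (-10, 3, -2).

(-10, 3, -2)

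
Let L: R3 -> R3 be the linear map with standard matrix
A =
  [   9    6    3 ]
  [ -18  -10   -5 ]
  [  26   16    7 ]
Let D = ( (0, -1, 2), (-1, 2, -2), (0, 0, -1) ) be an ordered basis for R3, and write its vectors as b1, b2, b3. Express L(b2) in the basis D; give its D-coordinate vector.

(-2, 3, -2)

Column 2 of [L]_D is the D-coordinate vector of L(b2).
In standard coordinates L(b2) = A b2 = (-3, 8, -8).
Converting to D: (-3, 8, -8) = -2b1 + 3b2 - 2b3, so the coordinate vector is (-2, 3, -2).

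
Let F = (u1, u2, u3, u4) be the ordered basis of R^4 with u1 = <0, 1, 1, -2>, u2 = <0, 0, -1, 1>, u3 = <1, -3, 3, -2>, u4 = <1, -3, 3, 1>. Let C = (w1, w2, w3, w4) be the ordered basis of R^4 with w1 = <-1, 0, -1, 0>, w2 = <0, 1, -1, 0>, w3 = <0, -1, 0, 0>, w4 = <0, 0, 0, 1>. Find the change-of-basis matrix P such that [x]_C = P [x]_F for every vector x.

Take x = uj: its F-coordinates are the j-th standard unit vector, so P e_j — column j of P — equals [uj]_C.
u1 = 0·w1 - w2 - 2w3 - 2w4, giving column 1 = <0, -1, -2, -2>; repeating for each j gives P = [[0, 0, -1, -1], [-1, 1, -2, -2], [-2, 1, 1, 1], [-2, 1, -2, 1]].

[[0, 0, -1, -1], [-1, 1, -2, -2], [-2, 1, 1, 1], [-2, 1, -2, 1]]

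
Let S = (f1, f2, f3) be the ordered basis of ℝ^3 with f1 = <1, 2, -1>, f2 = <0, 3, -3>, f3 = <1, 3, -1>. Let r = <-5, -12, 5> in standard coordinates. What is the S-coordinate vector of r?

Write r = c_1 f1 + ... + c_3 f3 and solve for the c_i.
Row-reducing the augmented matrix [M | r] gives c = (-3, 0, -2).
Check: -3f1 + 0·f2 - 2f3 = <-5, -12, 5>.

<-3, 0, -2>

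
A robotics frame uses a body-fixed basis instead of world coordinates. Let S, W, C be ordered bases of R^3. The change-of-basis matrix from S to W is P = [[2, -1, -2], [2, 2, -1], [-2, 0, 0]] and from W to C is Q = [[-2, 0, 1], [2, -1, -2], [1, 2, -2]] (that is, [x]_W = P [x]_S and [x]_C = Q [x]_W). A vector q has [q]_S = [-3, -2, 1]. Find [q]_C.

Composing the changes, [q]_C = Q P [q]_S.
Q P = [[-6, 2, 4], [6, -4, -3], [10, 3, -4]]; applying this to [-3, -2, 1] gives [18, -13, -40].

[18, -13, -40]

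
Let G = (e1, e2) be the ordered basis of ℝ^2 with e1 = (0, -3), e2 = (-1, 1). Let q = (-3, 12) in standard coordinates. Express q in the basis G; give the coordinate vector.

We seek scalars with c_1 e1 + c_2 e2 = q; equivalently solve M c = q where the columns of M are e1, e2.
System: 0c_1 - c_2 = -3, -3c_1 + c_2 = 12; solving gives c_1 = -3, c_2 = 3.
Check: -3e1 + 3e2 = (-3, 12).

(-3, 3)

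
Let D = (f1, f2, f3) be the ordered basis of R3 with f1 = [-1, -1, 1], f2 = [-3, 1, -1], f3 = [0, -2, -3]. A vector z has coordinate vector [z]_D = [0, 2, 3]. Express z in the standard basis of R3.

z = M [z]_D, where M has columns f1, ..., f3.
Carrying out the matrix-vector product, z = [-6, -4, -11].

[-6, -4, -11]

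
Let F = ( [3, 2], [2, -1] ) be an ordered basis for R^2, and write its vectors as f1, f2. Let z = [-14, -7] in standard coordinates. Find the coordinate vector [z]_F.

[z]_F is the unique c with M c = z, where M has columns f1, f2.
System: 3c_1 + 2c_2 = -14, 2c_1 - c_2 = -7; solving gives c_1 = -4, c_2 = -1.
Check: -4f1 - f2 = [-14, -7].

[-4, -1]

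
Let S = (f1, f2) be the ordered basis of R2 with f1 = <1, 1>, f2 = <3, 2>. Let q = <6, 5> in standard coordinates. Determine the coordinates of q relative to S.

[q]_S is the unique c with M c = q, where M has columns f1, f2.
System: c_1 + 3c_2 = 6, c_1 + 2c_2 = 5; solving gives c_1 = 3, c_2 = 1.
Check: 3f1 + f2 = <6, 5>.

<3, 1>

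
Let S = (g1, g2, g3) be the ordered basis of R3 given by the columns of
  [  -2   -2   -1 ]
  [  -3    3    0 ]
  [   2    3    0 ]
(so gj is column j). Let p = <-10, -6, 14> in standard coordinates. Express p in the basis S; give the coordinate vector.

<4, 2, -2>

[p]_S is the unique c with M c = p, where M has columns g1, ..., g3.
Row-reducing the augmented matrix [M | p] gives c = (4, 2, -2).
Check: 4g1 + 2g2 - 2g3 = <-10, -6, 14>.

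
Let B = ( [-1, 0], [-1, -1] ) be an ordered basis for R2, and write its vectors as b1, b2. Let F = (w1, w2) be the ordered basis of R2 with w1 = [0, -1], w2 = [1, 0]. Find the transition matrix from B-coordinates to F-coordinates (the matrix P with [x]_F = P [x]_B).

[[0, 1], [-1, -1]]

Let M have columns bj and N have columns wj. Then for every x, N [x]_F = x = M [x]_B, so P = N^(-1) M.
Since det N = 1, N^(-1) has integer entries; multiplying gives P = [[0, 1], [-1, -1]].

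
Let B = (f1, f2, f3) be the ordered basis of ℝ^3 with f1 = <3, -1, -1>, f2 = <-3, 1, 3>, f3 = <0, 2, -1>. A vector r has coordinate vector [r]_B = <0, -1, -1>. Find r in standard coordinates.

By definition r = 0·f1 - f2 - f3.
Summing componentwise gives <3, -3, -2>.

<3, -3, -2>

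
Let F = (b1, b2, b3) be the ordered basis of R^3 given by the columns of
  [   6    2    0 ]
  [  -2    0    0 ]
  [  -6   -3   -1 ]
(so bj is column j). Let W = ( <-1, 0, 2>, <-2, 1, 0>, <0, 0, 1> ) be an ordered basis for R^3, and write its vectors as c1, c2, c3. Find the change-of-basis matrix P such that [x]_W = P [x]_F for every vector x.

Column j of P is [bj]_W, since P maps F-coordinates to W-coordinates.
Expressing b1 in W: b1 = -2c1 - 2c2 - 2c3, so column 1 of P is <-2, -2, -2>.
Doing the same for each bj gives P = [[-2, -2, 0], [-2, 0, 0], [-2, 1, -1]].

[[-2, -2, 0], [-2, 0, 0], [-2, 1, -1]]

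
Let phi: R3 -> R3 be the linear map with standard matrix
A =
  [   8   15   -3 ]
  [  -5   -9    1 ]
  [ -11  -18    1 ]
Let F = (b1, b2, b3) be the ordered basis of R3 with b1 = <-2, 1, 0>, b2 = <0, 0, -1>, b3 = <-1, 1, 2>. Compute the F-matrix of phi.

The j-th column of [phi]_F is [phi(bj)]_F.
phi(b1) = A b1 = <-1, 1, 4> = 0·b1 - 2b2 + b3, so column 1 is <0, -2, 1>.
Repeating for b2, b3 and assembling the columns gives [[0, -2, 1], [-2, 3, -1], [1, 1, -3]].

[[0, -2, 1], [-2, 3, -1], [1, 1, -3]]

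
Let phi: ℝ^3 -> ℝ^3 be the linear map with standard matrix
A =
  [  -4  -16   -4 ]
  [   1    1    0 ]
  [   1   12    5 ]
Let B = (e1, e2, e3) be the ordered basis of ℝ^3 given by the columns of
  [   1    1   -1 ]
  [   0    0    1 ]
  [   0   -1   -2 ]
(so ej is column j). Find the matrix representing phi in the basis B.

The j-th column of [phi]_B is [phi(ej)]_B.
phi(e1) = A e1 = <-4, 1, 1> = 0·e1 - 3e2 + e3, so column 1 is <0, -3, 1>.
Repeating for e2, e3 and assembling the columns gives [[0, -1, -3], [-3, 2, -1], [1, 1, 0]].

[[0, -1, -3], [-3, 2, -1], [1, 1, 0]]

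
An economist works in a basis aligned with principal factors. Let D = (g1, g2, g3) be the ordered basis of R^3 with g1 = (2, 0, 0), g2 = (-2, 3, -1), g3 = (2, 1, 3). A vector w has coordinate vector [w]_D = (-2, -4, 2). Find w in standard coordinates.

(8, -10, 10)

By definition w = -2g1 - 4g2 + 2g3.
Summing componentwise gives (8, -10, 10).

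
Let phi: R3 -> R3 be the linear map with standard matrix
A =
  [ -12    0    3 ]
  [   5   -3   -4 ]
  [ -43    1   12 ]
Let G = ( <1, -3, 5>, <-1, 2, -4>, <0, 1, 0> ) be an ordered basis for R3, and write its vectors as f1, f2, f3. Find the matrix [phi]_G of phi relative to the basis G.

Let P have columns f1, ..., f3. Then [phi]_G = P^(-1) A P.
Here det P = -1, so P^(-1) is integer; computing A P first and then P^(-1)(A P) gives [[2, -3, 1], [-1, -3, 1], [2, 2, -2]].

[[2, -3, 1], [-1, -3, 1], [2, 2, -2]]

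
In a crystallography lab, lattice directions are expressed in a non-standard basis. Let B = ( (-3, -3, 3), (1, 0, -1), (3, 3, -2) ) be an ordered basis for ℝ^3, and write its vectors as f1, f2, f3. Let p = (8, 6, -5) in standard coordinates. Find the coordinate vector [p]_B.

(1, 2, 3)

We seek scalars with c_1 f1 + ... + c_3 f3 = p; equivalently solve M c = p where the columns of M are f1, ..., f3.
Solving this 3x3 system gives c = (1, 2, 3).
Check: f1 + 2f2 + 3f3 = (8, 6, -5).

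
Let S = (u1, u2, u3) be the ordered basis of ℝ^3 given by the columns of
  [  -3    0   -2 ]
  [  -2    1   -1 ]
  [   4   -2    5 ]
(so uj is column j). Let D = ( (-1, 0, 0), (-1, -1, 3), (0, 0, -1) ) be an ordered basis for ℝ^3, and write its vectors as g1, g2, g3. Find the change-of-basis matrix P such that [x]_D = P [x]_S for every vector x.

[[1, 1, 1], [2, -1, 1], [2, -1, -2]]

Let M have columns uj and N have columns gj. Then for every x, N [x]_D = x = M [x]_S, so P = N^(-1) M.
Since det N = -1, N^(-1) has integer entries; multiplying gives P = [[1, 1, 1], [2, -1, 1], [2, -1, -2]].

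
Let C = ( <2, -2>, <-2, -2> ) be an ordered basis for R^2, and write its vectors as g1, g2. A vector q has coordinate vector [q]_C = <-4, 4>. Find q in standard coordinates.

By definition q = -4g1 + 4g2.
Summing componentwise gives <-16, 0>.

<-16, 0>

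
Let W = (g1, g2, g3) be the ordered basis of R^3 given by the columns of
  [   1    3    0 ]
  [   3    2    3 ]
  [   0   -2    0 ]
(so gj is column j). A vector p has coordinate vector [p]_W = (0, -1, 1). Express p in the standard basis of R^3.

(-3, 1, 2)

The coordinates say p = 0·g1 - g2 + g3; adding the scaled basis vectors gives (-3, 1, 2).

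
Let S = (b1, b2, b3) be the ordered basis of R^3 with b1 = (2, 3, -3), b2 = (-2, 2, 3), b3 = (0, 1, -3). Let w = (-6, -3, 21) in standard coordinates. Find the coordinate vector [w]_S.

Write w = c_1 b1 + ... + c_3 b3 and solve for the c_i.
Solving this 3x3 system gives c = (-1, 2, -4).
Check: -b1 + 2b2 - 4b3 = (-6, -3, 21).

(-1, 2, -4)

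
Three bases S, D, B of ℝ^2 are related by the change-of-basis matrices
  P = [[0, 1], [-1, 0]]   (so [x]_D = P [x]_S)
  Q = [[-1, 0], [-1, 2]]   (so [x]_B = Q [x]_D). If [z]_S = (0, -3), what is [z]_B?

Apply P to get D-coordinates (-3, 0), then Q to get B-coordinates.
The result is [z]_B = (3, 3).

(3, 3)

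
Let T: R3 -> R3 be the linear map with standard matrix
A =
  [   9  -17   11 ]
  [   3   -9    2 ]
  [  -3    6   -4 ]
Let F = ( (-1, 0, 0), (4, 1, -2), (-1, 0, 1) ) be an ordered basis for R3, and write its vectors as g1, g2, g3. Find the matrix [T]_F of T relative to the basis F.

The j-th column of [T]_F is [T(gj)]_F.
T(g1) = A g1 = (-9, -3, 3) = 0·g1 - 3g2 - 3g3, so column 1 is (0, -3, -3).
Repeating for g2, g3 and assembling the columns gives [[0, -1, -3], [-3, -1, -1], [-3, 0, -3]].

[[0, -1, -3], [-3, -1, -1], [-3, 0, -3]]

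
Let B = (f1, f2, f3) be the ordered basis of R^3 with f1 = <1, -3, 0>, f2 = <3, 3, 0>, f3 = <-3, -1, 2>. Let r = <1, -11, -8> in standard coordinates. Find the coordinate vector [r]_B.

[r]_B is the unique c with M c = r, where M has columns f1, ..., f3.
Row-reducing the augmented matrix [M | r] gives c = (1, -4, -4).
Check: f1 - 4f2 - 4f3 = <1, -11, -8>.

<1, -4, -4>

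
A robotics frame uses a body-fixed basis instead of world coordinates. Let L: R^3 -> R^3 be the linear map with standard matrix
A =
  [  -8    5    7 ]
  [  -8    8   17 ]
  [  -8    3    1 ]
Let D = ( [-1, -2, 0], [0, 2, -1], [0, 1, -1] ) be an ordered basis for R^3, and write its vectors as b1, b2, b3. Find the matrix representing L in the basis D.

[[2, -3, 2], [-2, -2, -3], [0, -3, 1]]

The j-th column of [L]_D is [L(bj)]_D.
L(b1) = A b1 = [-2, -8, 2] = 2b1 - 2b2 + 0·b3, so column 1 is [2, -2, 0].
Repeating for b2, b3 and assembling the columns gives [[2, -3, 2], [-2, -2, -3], [0, -3, 1]].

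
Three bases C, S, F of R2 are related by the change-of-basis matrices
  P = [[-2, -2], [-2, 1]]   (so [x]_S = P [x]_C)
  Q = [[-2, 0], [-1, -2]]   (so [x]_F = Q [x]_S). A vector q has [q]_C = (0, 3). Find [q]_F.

(12, 0)

Apply P to get S-coordinates (-6, 3), then Q to get F-coordinates.
The result is [q]_F = (12, 0).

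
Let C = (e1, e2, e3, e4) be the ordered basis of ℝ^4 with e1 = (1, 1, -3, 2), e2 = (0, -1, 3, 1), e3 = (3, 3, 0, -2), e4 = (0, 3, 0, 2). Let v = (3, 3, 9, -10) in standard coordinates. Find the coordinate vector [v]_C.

(-3, 0, 2, 0)

[v]_C is the unique c with M c = v, where M has columns e1, ..., e4.
Row-reducing the augmented matrix [M | v] gives c = (-3, 0, 2, 0).
Check: -3e1 + 0·e2 + 2e3 + 0·e4 = (3, 3, 9, -10).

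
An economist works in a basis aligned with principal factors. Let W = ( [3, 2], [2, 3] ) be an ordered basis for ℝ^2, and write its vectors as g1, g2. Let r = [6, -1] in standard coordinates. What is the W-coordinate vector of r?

[4, -3]

We seek scalars with c_1 g1 + c_2 g2 = r; equivalently solve M c = r where the columns of M are g1, g2.
System: 3c_1 + 2c_2 = 6, 2c_1 + 3c_2 = -1; solving gives c_1 = 4, c_2 = -3.
Check: 4g1 - 3g2 = [6, -1].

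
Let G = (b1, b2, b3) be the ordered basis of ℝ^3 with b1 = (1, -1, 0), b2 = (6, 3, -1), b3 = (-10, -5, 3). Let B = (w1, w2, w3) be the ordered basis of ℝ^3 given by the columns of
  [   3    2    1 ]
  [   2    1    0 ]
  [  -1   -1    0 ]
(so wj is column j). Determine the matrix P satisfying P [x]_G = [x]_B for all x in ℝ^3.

Column j of P is [bj]_B, since P maps G-coordinates to B-coordinates.
Expressing b1 in B: b1 = -w1 + w2 + 2w3, so column 1 of P is (-1, 1, 2).
Doing the same for each bj gives P = [[-1, 2, -2], [1, -1, -1], [2, 2, -2]].

[[-1, 2, -2], [1, -1, -1], [2, 2, -2]]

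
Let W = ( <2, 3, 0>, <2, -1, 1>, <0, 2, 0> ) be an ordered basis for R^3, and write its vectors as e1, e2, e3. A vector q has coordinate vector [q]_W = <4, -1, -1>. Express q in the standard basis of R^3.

The coordinates say q = 4e1 - e2 - e3; adding the scaled basis vectors gives <6, 11, -1>.

<6, 11, -1>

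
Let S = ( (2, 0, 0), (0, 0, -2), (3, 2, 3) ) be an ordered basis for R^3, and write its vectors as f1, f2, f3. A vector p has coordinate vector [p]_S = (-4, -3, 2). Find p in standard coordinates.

(-2, 4, 12)

p = M [p]_S, where M has columns f1, ..., f3.
Carrying out the matrix-vector product, p = (-2, 4, 12).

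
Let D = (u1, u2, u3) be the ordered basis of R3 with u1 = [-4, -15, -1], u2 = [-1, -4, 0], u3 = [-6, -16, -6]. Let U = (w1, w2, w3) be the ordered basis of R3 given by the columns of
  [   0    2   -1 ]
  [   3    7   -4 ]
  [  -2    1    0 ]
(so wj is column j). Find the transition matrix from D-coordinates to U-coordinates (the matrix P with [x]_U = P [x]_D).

[[0, 0, 2], [-1, 0, -2], [2, 1, 2]]

Column j of P is [uj]_U, since P maps D-coordinates to U-coordinates.
Expressing u1 in U: u1 = 0·w1 - w2 + 2w3, so column 1 of P is [0, -1, 2].
Doing the same for each uj gives P = [[0, 0, 2], [-1, 0, -2], [2, 1, 2]].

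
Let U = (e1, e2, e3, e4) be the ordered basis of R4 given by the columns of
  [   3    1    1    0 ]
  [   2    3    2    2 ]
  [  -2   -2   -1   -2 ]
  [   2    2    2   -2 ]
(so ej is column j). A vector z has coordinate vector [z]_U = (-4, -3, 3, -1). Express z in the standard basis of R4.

By definition z = -4e1 - 3e2 + 3e3 - e4.
Summing componentwise gives (-12, -13, 13, -6).

(-12, -13, 13, -6)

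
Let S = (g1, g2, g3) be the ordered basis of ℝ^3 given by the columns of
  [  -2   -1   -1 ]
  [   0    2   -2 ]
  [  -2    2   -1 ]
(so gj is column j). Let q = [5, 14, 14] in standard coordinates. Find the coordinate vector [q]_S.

We seek scalars with c_1 g1 + ... + c_3 g3 = q; equivalently solve M c = q where the columns of M are g1, ..., g3.
Solving this 3x3 system gives c = (-2, 3, -4).
Check: -2g1 + 3g2 - 4g3 = [5, 14, 14].

[-2, 3, -4]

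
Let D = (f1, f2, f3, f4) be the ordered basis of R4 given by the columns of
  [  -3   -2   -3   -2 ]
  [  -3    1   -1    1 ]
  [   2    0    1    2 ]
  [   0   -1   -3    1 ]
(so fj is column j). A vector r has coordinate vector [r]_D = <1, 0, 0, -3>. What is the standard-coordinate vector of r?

<3, -6, -4, -3>

The coordinates say r = f1 + 0·f2 + 0·f3 - 3f4; adding the scaled basis vectors gives <3, -6, -4, -3>.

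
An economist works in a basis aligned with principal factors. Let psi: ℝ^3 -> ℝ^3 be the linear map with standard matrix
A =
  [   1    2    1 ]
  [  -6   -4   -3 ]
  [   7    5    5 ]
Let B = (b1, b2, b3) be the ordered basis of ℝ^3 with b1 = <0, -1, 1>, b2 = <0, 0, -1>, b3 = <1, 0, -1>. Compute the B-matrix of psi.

Let P have columns b1, ..., b3. Then [psi]_B = P^(-1) A P.
Here det P = 1, so P^(-1) is integer; computing A P first and then P^(-1)(A P) gives [[-1, -3, 3], [0, 3, 1], [-1, -1, 0]].

[[-1, -3, 3], [0, 3, 1], [-1, -1, 0]]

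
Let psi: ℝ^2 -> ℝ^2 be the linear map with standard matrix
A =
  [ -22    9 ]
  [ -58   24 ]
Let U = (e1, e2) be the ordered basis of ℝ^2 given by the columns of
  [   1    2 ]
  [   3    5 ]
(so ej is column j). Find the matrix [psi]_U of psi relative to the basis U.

[[3, 3], [1, -1]]

The j-th column of [psi]_U is [psi(ej)]_U.
psi(e1) = A e1 = (5, 14) = 3e1 + e2, so column 1 is (3, 1).
Repeating for e2 and assembling the columns gives [[3, 3], [1, -1]].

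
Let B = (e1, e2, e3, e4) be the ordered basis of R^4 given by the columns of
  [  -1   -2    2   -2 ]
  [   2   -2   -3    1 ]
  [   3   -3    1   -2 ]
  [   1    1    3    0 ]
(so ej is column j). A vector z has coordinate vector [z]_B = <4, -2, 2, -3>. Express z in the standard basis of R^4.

<10, 3, 26, 8>

By definition z = 4e1 - 2e2 + 2e3 - 3e4.
Summing componentwise gives <10, 3, 26, 8>.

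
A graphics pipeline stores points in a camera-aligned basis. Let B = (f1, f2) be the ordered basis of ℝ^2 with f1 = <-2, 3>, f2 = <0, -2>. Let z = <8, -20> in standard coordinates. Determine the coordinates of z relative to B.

<-4, 4>

Write z = c_1 f1 + c_2 f2 and solve for the c_i.
System: -2c_1 + 0c_2 = 8, 3c_1 - 2c_2 = -20; solving gives c_1 = -4, c_2 = 4.
Check: -4f1 + 4f2 = <8, -20>.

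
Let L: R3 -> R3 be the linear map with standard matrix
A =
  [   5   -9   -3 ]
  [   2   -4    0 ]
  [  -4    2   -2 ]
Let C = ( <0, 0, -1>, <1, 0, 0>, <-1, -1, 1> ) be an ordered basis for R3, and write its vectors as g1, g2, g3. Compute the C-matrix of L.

With P the matrix whose columns are g1, ..., g3, [L]_C = P^(-1) A P.
Column by column: L(g1) = A g1 = <3, 0, 2>; its C-coordinates <-2, 3, 0> give column 1.
Continuing for each basis vector yields [L]_C = [[-2, 2, -2], [3, 3, -1], [0, -2, -2]].

[[-2, 2, -2], [3, 3, -1], [0, -2, -2]]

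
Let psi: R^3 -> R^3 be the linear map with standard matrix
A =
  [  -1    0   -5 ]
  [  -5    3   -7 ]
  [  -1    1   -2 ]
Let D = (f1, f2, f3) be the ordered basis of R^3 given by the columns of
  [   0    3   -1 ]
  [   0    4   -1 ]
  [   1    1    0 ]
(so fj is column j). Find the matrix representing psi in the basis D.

[[0, 1, -1], [-2, -2, 1], [-1, 2, 2]]

Let P have columns f1, ..., f3. Then [psi]_D = P^(-1) A P.
Here det P = 1, so P^(-1) is integer; computing A P first and then P^(-1)(A P) gives [[0, 1, -1], [-2, -2, 1], [-1, 2, 2]].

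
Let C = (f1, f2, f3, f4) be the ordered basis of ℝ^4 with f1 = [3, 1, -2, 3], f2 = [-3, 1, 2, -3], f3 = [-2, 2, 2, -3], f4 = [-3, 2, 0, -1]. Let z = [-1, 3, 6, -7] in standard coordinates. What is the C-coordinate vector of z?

[1, 2, 2, -2]

Write z = c_1 f1 + ... + c_4 f4 and solve for the c_i.
Gaussian elimination on [M | z] yields c = (1, 2, 2, -2).
Check: f1 + 2f2 + 2f3 - 2f4 = [-1, 3, 6, -7].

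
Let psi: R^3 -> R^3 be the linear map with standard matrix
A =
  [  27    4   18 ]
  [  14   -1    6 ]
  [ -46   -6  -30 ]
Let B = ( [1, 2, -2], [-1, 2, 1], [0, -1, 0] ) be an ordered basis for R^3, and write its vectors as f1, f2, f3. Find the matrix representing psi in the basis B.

[[-1, -3, -2], [0, -2, 2], [-2, 0, -1]]

The j-th column of [psi]_B is [psi(fj)]_B.
psi(f1) = A f1 = [-1, 0, 2] = -f1 + 0·f2 - 2f3, so column 1 is [-1, 0, -2].
Repeating for f2, f3 and assembling the columns gives [[-1, -3, -2], [0, -2, 2], [-2, 0, -1]].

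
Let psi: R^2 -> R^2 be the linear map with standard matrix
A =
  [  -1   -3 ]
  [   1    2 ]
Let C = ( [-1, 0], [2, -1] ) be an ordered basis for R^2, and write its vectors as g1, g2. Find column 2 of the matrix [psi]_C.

Compute psi(g2) = A g2 = [1, 0] in standard coordinates.
Then write this in C-coordinates: solve for y in y_1 g1 + y_2 g2 = [1, 0].
This gives y = [-1, 0], which is column 2 of [psi]_C.

[-1, 0]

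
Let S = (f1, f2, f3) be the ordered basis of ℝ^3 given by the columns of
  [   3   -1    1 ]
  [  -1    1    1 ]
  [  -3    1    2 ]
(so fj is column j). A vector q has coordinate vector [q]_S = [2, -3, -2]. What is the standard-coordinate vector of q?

q = M [q]_S, where M has columns f1, ..., f3.
Carrying out the matrix-vector product, q = [7, -7, -13].

[7, -7, -13]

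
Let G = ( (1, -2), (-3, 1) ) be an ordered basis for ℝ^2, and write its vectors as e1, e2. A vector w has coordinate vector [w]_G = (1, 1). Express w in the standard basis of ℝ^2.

By definition w = e1 + e2.
Summing componentwise gives (-2, -1).

(-2, -1)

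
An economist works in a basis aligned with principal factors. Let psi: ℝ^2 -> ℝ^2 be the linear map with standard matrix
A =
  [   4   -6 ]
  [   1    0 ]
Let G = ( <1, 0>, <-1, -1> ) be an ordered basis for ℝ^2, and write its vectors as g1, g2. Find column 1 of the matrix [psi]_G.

Column 1 of [psi]_G is the G-coordinate vector of psi(g1).
In standard coordinates psi(g1) = A g1 = <4, 1>.
Converting to G: <4, 1> = 3g1 - g2, so the coordinate vector is <3, -1>.

<3, -1>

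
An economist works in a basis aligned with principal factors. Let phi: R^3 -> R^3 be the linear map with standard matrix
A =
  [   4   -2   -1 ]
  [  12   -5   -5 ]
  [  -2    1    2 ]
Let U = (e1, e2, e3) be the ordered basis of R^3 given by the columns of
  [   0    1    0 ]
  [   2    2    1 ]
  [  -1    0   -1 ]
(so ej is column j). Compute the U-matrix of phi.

[[1, 2, 1], [-3, 0, -1], [-1, -2, 0]]

With P the matrix whose columns are e1, ..., e3, [phi]_U = P^(-1) A P.
Column by column: phi(e1) = A e1 = [-3, -5, 0]; its U-coordinates [1, -3, -1] give column 1.
Continuing for each basis vector yields [phi]_U = [[1, 2, 1], [-3, 0, -1], [-1, -2, 0]].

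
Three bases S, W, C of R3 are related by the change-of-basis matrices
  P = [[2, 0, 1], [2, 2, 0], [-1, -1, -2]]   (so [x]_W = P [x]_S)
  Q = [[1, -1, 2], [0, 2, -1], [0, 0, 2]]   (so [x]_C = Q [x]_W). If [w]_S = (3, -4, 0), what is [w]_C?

(10, -5, 2)

Composing the changes, [w]_C = Q P [w]_S.
Q P = [[-2, -4, -3], [5, 5, 2], [-2, -2, -4]]; applying this to (3, -4, 0) gives (10, -5, 2).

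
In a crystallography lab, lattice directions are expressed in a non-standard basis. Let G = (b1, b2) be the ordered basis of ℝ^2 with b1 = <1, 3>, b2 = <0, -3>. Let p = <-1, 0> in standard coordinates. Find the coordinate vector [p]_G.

Write p = c_1 b1 + c_2 b2 and solve for the c_i.
System: c_1 + 0c_2 = -1, 3c_1 - 3c_2 = 0; solving gives c_1 = -1, c_2 = -1.
Check: -b1 - b2 = <-1, 0>.

<-1, -1>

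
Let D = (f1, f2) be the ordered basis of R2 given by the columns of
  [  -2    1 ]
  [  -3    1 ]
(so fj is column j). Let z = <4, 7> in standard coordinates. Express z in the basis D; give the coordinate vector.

Write z = c_1 f1 + c_2 f2 and solve for the c_i.
System: -2c_1 + c_2 = 4, -3c_1 + c_2 = 7; solving gives c_1 = -3, c_2 = -2.
Check: -3f1 - 2f2 = <4, 7>.

<-3, -2>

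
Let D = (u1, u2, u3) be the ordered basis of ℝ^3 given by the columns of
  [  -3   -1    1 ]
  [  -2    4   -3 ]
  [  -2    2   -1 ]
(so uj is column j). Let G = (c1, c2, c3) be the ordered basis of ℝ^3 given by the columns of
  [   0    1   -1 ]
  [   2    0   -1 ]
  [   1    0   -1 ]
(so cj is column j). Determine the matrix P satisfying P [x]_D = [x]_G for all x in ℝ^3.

Take x = uj: its D-coordinates are the j-th standard unit vector, so P e_j — column j of P — equals [uj]_G.
u1 = 0·c1 - c2 + 2c3, giving column 1 = (0, -1, 2); repeating for each j gives P = [[0, 2, -2], [-1, -1, 0], [2, 0, -1]].

[[0, 2, -2], [-1, -1, 0], [2, 0, -1]]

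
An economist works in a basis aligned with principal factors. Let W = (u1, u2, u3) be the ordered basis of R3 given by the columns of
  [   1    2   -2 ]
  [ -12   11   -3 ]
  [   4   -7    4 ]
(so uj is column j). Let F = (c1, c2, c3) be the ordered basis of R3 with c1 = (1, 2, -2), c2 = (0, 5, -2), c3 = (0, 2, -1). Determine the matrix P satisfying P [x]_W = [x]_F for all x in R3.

Let M have columns uj and N have columns cj. Then for every x, N [x]_F = x = M [x]_W, so P = N^(-1) M.
Since det N = -1, N^(-1) has integer entries; multiplying gives P = [[1, 2, -2], [-2, 1, 1], [-2, 1, -2]].

[[1, 2, -2], [-2, 1, 1], [-2, 1, -2]]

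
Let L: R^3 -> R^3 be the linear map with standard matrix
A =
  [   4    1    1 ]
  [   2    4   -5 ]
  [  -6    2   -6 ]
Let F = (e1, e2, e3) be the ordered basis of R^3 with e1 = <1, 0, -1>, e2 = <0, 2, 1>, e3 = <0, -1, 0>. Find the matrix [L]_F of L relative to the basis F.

The j-th column of [L]_F is [L(ej)]_F.
L(e1) = A e1 = <3, 7, 0> = 3e1 + 3e2 - e3, so column 1 is <3, 3, -1>.
Repeating for e2, e3 and assembling the columns gives [[3, 3, -1], [3, 1, -3], [-1, -1, -2]].

[[3, 3, -1], [3, 1, -3], [-1, -1, -2]]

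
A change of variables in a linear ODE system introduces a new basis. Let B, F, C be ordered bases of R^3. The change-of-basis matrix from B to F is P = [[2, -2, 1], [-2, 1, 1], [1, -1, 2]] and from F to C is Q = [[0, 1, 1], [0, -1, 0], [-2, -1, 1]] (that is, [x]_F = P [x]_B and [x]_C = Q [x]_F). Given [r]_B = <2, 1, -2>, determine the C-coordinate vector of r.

<-8, 5, 2>

Composing the changes, [r]_C = Q P [r]_B.
Q P = [[-1, 0, 3], [2, -1, -1], [-1, 2, -1]]; applying this to <2, 1, -2> gives <-8, 5, 2>.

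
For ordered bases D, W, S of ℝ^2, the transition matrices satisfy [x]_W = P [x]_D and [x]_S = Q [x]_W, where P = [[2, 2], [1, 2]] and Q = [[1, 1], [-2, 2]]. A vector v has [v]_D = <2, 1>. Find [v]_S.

<10, -4>

First [v]_W = P [v]_D = <6, 4>.
Then [v]_S = Q [v]_W = <10, -4>.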